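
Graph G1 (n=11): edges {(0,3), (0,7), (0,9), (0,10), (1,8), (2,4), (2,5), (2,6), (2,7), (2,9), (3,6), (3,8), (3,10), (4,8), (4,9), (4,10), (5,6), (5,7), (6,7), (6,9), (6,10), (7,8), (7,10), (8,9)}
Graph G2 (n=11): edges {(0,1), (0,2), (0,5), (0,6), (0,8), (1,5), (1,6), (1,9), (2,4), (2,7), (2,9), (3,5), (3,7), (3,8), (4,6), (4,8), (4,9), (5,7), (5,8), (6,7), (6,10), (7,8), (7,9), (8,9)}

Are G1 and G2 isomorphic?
Yes, isomorphic

The graphs are isomorphic.
One valid mapping φ: V(G1) → V(G2): 0→2, 1→10, 2→5, 3→4, 4→1, 5→3, 6→8, 7→7, 8→6, 9→0, 10→9

Verify φ preserves adjacency — for each edge of G1, its image is an edge of G2:
  (0,3) → (φ(0),φ(3)) = (2,4) ∈ E(G2) ✓
  (0,7) → (φ(0),φ(7)) = (2,7) ∈ E(G2) ✓
  (0,9) → (φ(0),φ(9)) = (0,2) ∈ E(G2) ✓
  (0,10) → (φ(0),φ(10)) = (2,9) ∈ E(G2) ✓
  (1,8) → (φ(1),φ(8)) = (6,10) ∈ E(G2) ✓
  (2,4) → (φ(2),φ(4)) = (1,5) ∈ E(G2) ✓
  (2,5) → (φ(2),φ(5)) = (3,5) ∈ E(G2) ✓
  (2,6) → (φ(2),φ(6)) = (5,8) ∈ E(G2) ✓
  (2,7) → (φ(2),φ(7)) = (5,7) ∈ E(G2) ✓
  (2,9) → (φ(2),φ(9)) = (0,5) ∈ E(G2) ✓
  (3,6) → (φ(3),φ(6)) = (4,8) ∈ E(G2) ✓
  (3,8) → (φ(3),φ(8)) = (4,6) ∈ E(G2) ✓
  (3,10) → (φ(3),φ(10)) = (4,9) ∈ E(G2) ✓
  (4,8) → (φ(4),φ(8)) = (1,6) ∈ E(G2) ✓
  (4,9) → (φ(4),φ(9)) = (0,1) ∈ E(G2) ✓
  (4,10) → (φ(4),φ(10)) = (1,9) ∈ E(G2) ✓
  (5,6) → (φ(5),φ(6)) = (3,8) ∈ E(G2) ✓
  (5,7) → (φ(5),φ(7)) = (3,7) ∈ E(G2) ✓
  (6,7) → (φ(6),φ(7)) = (7,8) ∈ E(G2) ✓
  (6,9) → (φ(6),φ(9)) = (0,8) ∈ E(G2) ✓
  (6,10) → (φ(6),φ(10)) = (8,9) ∈ E(G2) ✓
  (7,8) → (φ(7),φ(8)) = (6,7) ∈ E(G2) ✓
  (7,10) → (φ(7),φ(10)) = (7,9) ∈ E(G2) ✓
  (8,9) → (φ(8),φ(9)) = (0,6) ∈ E(G2) ✓
All 24 edges of G1 map to edges of G2, and |E(G1)| = |E(G2)| = 24, so φ is a bijection on edges as well as vertices. Hence G1 ≅ G2.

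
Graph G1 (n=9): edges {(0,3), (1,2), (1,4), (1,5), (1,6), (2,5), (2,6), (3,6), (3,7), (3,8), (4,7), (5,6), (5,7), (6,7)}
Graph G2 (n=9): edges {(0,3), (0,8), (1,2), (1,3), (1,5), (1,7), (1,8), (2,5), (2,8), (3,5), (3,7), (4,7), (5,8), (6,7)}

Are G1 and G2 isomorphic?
Yes, isomorphic

The graphs are isomorphic.
One valid mapping φ: V(G1) → V(G2): 0→4, 1→8, 2→2, 3→7, 4→0, 5→5, 6→1, 7→3, 8→6

Verify φ preserves adjacency — for each edge of G1, its image is an edge of G2:
  (0,3) → (φ(0),φ(3)) = (4,7) ∈ E(G2) ✓
  (1,2) → (φ(1),φ(2)) = (2,8) ∈ E(G2) ✓
  (1,4) → (φ(1),φ(4)) = (0,8) ∈ E(G2) ✓
  (1,5) → (φ(1),φ(5)) = (5,8) ∈ E(G2) ✓
  (1,6) → (φ(1),φ(6)) = (1,8) ∈ E(G2) ✓
  (2,5) → (φ(2),φ(5)) = (2,5) ∈ E(G2) ✓
  (2,6) → (φ(2),φ(6)) = (1,2) ∈ E(G2) ✓
  (3,6) → (φ(3),φ(6)) = (1,7) ∈ E(G2) ✓
  (3,7) → (φ(3),φ(7)) = (3,7) ∈ E(G2) ✓
  (3,8) → (φ(3),φ(8)) = (6,7) ∈ E(G2) ✓
  (4,7) → (φ(4),φ(7)) = (0,3) ∈ E(G2) ✓
  (5,6) → (φ(5),φ(6)) = (1,5) ∈ E(G2) ✓
  (5,7) → (φ(5),φ(7)) = (3,5) ∈ E(G2) ✓
  (6,7) → (φ(6),φ(7)) = (1,3) ∈ E(G2) ✓
All 14 edges of G1 map to edges of G2, and |E(G1)| = |E(G2)| = 14, so φ is a bijection on edges as well as vertices. Hence G1 ≅ G2.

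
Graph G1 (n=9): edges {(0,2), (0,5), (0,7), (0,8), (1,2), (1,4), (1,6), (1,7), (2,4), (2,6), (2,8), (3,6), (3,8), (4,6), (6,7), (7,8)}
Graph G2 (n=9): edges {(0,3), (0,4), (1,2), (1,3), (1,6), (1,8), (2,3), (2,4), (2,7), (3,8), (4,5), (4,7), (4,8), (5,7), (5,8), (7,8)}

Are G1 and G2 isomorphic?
Yes, isomorphic

The graphs are isomorphic.
One valid mapping φ: V(G1) → V(G2): 0→1, 1→7, 2→8, 3→0, 4→5, 5→6, 6→4, 7→2, 8→3

Verify φ preserves adjacency — for each edge of G1, its image is an edge of G2:
  (0,2) → (φ(0),φ(2)) = (1,8) ∈ E(G2) ✓
  (0,5) → (φ(0),φ(5)) = (1,6) ∈ E(G2) ✓
  (0,7) → (φ(0),φ(7)) = (1,2) ∈ E(G2) ✓
  (0,8) → (φ(0),φ(8)) = (1,3) ∈ E(G2) ✓
  (1,2) → (φ(1),φ(2)) = (7,8) ∈ E(G2) ✓
  (1,4) → (φ(1),φ(4)) = (5,7) ∈ E(G2) ✓
  (1,6) → (φ(1),φ(6)) = (4,7) ∈ E(G2) ✓
  (1,7) → (φ(1),φ(7)) = (2,7) ∈ E(G2) ✓
  (2,4) → (φ(2),φ(4)) = (5,8) ∈ E(G2) ✓
  (2,6) → (φ(2),φ(6)) = (4,8) ∈ E(G2) ✓
  (2,8) → (φ(2),φ(8)) = (3,8) ∈ E(G2) ✓
  (3,6) → (φ(3),φ(6)) = (0,4) ∈ E(G2) ✓
  (3,8) → (φ(3),φ(8)) = (0,3) ∈ E(G2) ✓
  (4,6) → (φ(4),φ(6)) = (4,5) ∈ E(G2) ✓
  (6,7) → (φ(6),φ(7)) = (2,4) ∈ E(G2) ✓
  (7,8) → (φ(7),φ(8)) = (2,3) ∈ E(G2) ✓
All 16 edges of G1 map to edges of G2, and |E(G1)| = |E(G2)| = 16, so φ is a bijection on edges as well as vertices. Hence G1 ≅ G2.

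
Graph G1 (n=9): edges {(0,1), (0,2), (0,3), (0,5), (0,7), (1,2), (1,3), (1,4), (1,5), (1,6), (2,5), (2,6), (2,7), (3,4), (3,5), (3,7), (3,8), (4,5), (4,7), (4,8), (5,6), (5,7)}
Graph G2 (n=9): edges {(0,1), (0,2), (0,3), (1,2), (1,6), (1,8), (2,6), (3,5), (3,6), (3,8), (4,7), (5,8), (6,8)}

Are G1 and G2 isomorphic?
No, not isomorphic

The graphs are NOT isomorphic.

Connected components of G1: 1 component(s) with vertex sets [[0, 1, 2, 3, 4, 5, 6, 7, 8]], sizes [9].
Connected components of G2: 2 component(s) with vertex sets [[4, 7], [0, 1, 2, 3, 5, 6, 8]], sizes [2, 7].
The number of connected components (and the multiset of component sizes) is an isomorphism invariant — an isomorphism maps each component of G1 bijectively onto a component of G2. Since G1 has 1 component(s) and G2 has 2, they cannot be isomorphic.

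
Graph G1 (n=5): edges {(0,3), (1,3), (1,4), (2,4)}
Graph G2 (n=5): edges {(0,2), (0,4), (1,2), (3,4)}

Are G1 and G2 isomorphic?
Yes, isomorphic

The graphs are isomorphic.
One valid mapping φ: V(G1) → V(G2): 0→3, 1→0, 2→1, 3→4, 4→2

Verify φ preserves adjacency — for each edge of G1, its image is an edge of G2:
  (0,3) → (φ(0),φ(3)) = (3,4) ∈ E(G2) ✓
  (1,3) → (φ(1),φ(3)) = (0,4) ∈ E(G2) ✓
  (1,4) → (φ(1),φ(4)) = (0,2) ∈ E(G2) ✓
  (2,4) → (φ(2),φ(4)) = (1,2) ∈ E(G2) ✓
All 4 edges of G1 map to edges of G2, and |E(G1)| = |E(G2)| = 4, so φ is a bijection on edges as well as vertices. Hence G1 ≅ G2.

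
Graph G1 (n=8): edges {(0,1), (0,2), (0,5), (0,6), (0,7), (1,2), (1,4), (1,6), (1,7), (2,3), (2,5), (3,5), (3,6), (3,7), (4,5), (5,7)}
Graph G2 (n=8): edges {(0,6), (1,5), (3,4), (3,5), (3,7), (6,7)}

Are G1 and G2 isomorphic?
No, not isomorphic

The graphs are NOT isomorphic.

Connected components of G1: 1 component(s) with vertex sets [[0, 1, 2, 3, 4, 5, 6, 7]], sizes [8].
Connected components of G2: 2 component(s) with vertex sets [[2], [0, 1, 3, 4, 5, 6, 7]], sizes [1, 7].
The number of connected components (and the multiset of component sizes) is an isomorphism invariant — an isomorphism maps each component of G1 bijectively onto a component of G2. Since G1 has 1 component(s) and G2 has 2, they cannot be isomorphic.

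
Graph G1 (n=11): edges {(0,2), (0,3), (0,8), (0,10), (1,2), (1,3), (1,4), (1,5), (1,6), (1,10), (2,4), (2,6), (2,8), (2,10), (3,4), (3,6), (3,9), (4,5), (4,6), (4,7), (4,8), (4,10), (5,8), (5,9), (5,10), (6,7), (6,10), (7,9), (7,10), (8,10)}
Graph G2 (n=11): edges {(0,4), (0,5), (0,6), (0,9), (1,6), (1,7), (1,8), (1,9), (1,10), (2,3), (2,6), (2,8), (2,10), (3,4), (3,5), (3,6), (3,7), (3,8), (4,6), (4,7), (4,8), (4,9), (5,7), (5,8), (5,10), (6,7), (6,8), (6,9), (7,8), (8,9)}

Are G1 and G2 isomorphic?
Yes, isomorphic

The graphs are isomorphic.
One valid mapping φ: V(G1) → V(G2): 0→0, 1→7, 2→4, 3→5, 4→8, 5→1, 6→3, 7→2, 8→9, 9→10, 10→6

Verify φ preserves adjacency — for each edge of G1, its image is an edge of G2:
  (0,2) → (φ(0),φ(2)) = (0,4) ∈ E(G2) ✓
  (0,3) → (φ(0),φ(3)) = (0,5) ∈ E(G2) ✓
  (0,8) → (φ(0),φ(8)) = (0,9) ∈ E(G2) ✓
  (0,10) → (φ(0),φ(10)) = (0,6) ∈ E(G2) ✓
  (1,2) → (φ(1),φ(2)) = (4,7) ∈ E(G2) ✓
  (1,3) → (φ(1),φ(3)) = (5,7) ∈ E(G2) ✓
  (1,4) → (φ(1),φ(4)) = (7,8) ∈ E(G2) ✓
  (1,5) → (φ(1),φ(5)) = (1,7) ∈ E(G2) ✓
  (1,6) → (φ(1),φ(6)) = (3,7) ∈ E(G2) ✓
  (1,10) → (φ(1),φ(10)) = (6,7) ∈ E(G2) ✓
  (2,4) → (φ(2),φ(4)) = (4,8) ∈ E(G2) ✓
  (2,6) → (φ(2),φ(6)) = (3,4) ∈ E(G2) ✓
  (2,8) → (φ(2),φ(8)) = (4,9) ∈ E(G2) ✓
  (2,10) → (φ(2),φ(10)) = (4,6) ∈ E(G2) ✓
  (3,4) → (φ(3),φ(4)) = (5,8) ∈ E(G2) ✓
  (3,6) → (φ(3),φ(6)) = (3,5) ∈ E(G2) ✓
  (3,9) → (φ(3),φ(9)) = (5,10) ∈ E(G2) ✓
  (4,5) → (φ(4),φ(5)) = (1,8) ∈ E(G2) ✓
  (4,6) → (φ(4),φ(6)) = (3,8) ∈ E(G2) ✓
  (4,7) → (φ(4),φ(7)) = (2,8) ∈ E(G2) ✓
  (4,8) → (φ(4),φ(8)) = (8,9) ∈ E(G2) ✓
  (4,10) → (φ(4),φ(10)) = (6,8) ∈ E(G2) ✓
  (5,8) → (φ(5),φ(8)) = (1,9) ∈ E(G2) ✓
  (5,9) → (φ(5),φ(9)) = (1,10) ∈ E(G2) ✓
  (5,10) → (φ(5),φ(10)) = (1,6) ∈ E(G2) ✓
  (6,7) → (φ(6),φ(7)) = (2,3) ∈ E(G2) ✓
  (6,10) → (φ(6),φ(10)) = (3,6) ∈ E(G2) ✓
  (7,9) → (φ(7),φ(9)) = (2,10) ∈ E(G2) ✓
  (7,10) → (φ(7),φ(10)) = (2,6) ∈ E(G2) ✓
  (8,10) → (φ(8),φ(10)) = (6,9) ∈ E(G2) ✓
All 30 edges of G1 map to edges of G2, and |E(G1)| = |E(G2)| = 30, so φ is a bijection on edges as well as vertices. Hence G1 ≅ G2.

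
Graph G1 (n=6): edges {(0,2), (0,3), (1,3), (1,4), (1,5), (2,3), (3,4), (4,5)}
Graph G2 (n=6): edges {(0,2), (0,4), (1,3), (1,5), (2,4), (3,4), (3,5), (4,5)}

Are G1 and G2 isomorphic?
Yes, isomorphic

The graphs are isomorphic.
One valid mapping φ: V(G1) → V(G2): 0→0, 1→3, 2→2, 3→4, 4→5, 5→1

Verify φ preserves adjacency — for each edge of G1, its image is an edge of G2:
  (0,2) → (φ(0),φ(2)) = (0,2) ∈ E(G2) ✓
  (0,3) → (φ(0),φ(3)) = (0,4) ∈ E(G2) ✓
  (1,3) → (φ(1),φ(3)) = (3,4) ∈ E(G2) ✓
  (1,4) → (φ(1),φ(4)) = (3,5) ∈ E(G2) ✓
  (1,5) → (φ(1),φ(5)) = (1,3) ∈ E(G2) ✓
  (2,3) → (φ(2),φ(3)) = (2,4) ∈ E(G2) ✓
  (3,4) → (φ(3),φ(4)) = (4,5) ∈ E(G2) ✓
  (4,5) → (φ(4),φ(5)) = (1,5) ∈ E(G2) ✓
All 8 edges of G1 map to edges of G2, and |E(G1)| = |E(G2)| = 8, so φ is a bijection on edges as well as vertices. Hence G1 ≅ G2.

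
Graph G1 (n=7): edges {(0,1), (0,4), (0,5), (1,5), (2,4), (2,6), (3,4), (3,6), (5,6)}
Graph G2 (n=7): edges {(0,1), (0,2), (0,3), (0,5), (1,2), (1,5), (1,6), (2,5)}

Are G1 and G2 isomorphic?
No, not isomorphic

The graphs are NOT isomorphic.

Degrees in G1: deg(0)=3, deg(1)=2, deg(2)=2, deg(3)=2, deg(4)=3, deg(5)=3, deg(6)=3.
Sorted degree sequence of G1: [3, 3, 3, 3, 2, 2, 2].
Degrees in G2: deg(0)=4, deg(1)=4, deg(2)=3, deg(3)=1, deg(4)=0, deg(5)=3, deg(6)=1.
Sorted degree sequence of G2: [4, 4, 3, 3, 1, 1, 0].
The (sorted) degree sequence is an isomorphism invariant, so since G1 and G2 have different degree sequences they cannot be isomorphic.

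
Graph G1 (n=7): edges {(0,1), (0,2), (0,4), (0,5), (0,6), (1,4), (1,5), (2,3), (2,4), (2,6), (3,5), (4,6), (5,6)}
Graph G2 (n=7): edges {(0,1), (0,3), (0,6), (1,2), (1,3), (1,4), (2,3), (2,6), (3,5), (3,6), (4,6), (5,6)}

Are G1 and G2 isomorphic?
No, not isomorphic

The graphs are NOT isomorphic.

Degrees in G1: deg(0)=5, deg(1)=3, deg(2)=4, deg(3)=2, deg(4)=4, deg(5)=4, deg(6)=4.
Sorted degree sequence of G1: [5, 4, 4, 4, 4, 3, 2].
Degrees in G2: deg(0)=3, deg(1)=4, deg(2)=3, deg(3)=5, deg(4)=2, deg(5)=2, deg(6)=5.
Sorted degree sequence of G2: [5, 5, 4, 3, 3, 2, 2].
The (sorted) degree sequence is an isomorphism invariant, so since G1 and G2 have different degree sequences they cannot be isomorphic.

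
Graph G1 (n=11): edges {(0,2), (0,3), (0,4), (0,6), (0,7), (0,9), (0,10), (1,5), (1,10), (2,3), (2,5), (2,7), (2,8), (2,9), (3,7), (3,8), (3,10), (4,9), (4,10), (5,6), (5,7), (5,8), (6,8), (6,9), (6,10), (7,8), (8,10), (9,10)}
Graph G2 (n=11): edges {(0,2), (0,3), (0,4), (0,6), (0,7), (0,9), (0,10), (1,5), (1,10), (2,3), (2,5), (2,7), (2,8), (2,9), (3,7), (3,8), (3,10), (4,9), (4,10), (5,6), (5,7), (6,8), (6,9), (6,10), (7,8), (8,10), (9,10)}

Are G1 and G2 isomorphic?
No, not isomorphic

The graphs are NOT isomorphic.

Counting edges: G1 has 28 edge(s); G2 has 27 edge(s).
Edge count is an isomorphism invariant (a bijection on vertices induces a bijection on edges), so differing edge counts rule out isomorphism.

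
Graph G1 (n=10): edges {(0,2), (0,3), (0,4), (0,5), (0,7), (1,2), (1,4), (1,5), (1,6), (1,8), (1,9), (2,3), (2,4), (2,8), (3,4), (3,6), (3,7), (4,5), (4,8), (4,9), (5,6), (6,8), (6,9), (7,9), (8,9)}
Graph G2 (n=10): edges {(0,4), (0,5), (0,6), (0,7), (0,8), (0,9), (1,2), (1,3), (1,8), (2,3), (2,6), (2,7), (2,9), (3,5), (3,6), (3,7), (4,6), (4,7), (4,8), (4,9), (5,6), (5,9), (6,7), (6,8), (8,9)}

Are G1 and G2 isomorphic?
Yes, isomorphic

The graphs are isomorphic.
One valid mapping φ: V(G1) → V(G2): 0→3, 1→0, 2→7, 3→2, 4→6, 5→5, 6→9, 7→1, 8→4, 9→8

Verify φ preserves adjacency — for each edge of G1, its image is an edge of G2:
  (0,2) → (φ(0),φ(2)) = (3,7) ∈ E(G2) ✓
  (0,3) → (φ(0),φ(3)) = (2,3) ∈ E(G2) ✓
  (0,4) → (φ(0),φ(4)) = (3,6) ∈ E(G2) ✓
  (0,5) → (φ(0),φ(5)) = (3,5) ∈ E(G2) ✓
  (0,7) → (φ(0),φ(7)) = (1,3) ∈ E(G2) ✓
  (1,2) → (φ(1),φ(2)) = (0,7) ∈ E(G2) ✓
  (1,4) → (φ(1),φ(4)) = (0,6) ∈ E(G2) ✓
  (1,5) → (φ(1),φ(5)) = (0,5) ∈ E(G2) ✓
  (1,6) → (φ(1),φ(6)) = (0,9) ∈ E(G2) ✓
  (1,8) → (φ(1),φ(8)) = (0,4) ∈ E(G2) ✓
  (1,9) → (φ(1),φ(9)) = (0,8) ∈ E(G2) ✓
  (2,3) → (φ(2),φ(3)) = (2,7) ∈ E(G2) ✓
  (2,4) → (φ(2),φ(4)) = (6,7) ∈ E(G2) ✓
  (2,8) → (φ(2),φ(8)) = (4,7) ∈ E(G2) ✓
  (3,4) → (φ(3),φ(4)) = (2,6) ∈ E(G2) ✓
  (3,6) → (φ(3),φ(6)) = (2,9) ∈ E(G2) ✓
  (3,7) → (φ(3),φ(7)) = (1,2) ∈ E(G2) ✓
  (4,5) → (φ(4),φ(5)) = (5,6) ∈ E(G2) ✓
  (4,8) → (φ(4),φ(8)) = (4,6) ∈ E(G2) ✓
  (4,9) → (φ(4),φ(9)) = (6,8) ∈ E(G2) ✓
  (5,6) → (φ(5),φ(6)) = (5,9) ∈ E(G2) ✓
  (6,8) → (φ(6),φ(8)) = (4,9) ∈ E(G2) ✓
  (6,9) → (φ(6),φ(9)) = (8,9) ∈ E(G2) ✓
  (7,9) → (φ(7),φ(9)) = (1,8) ∈ E(G2) ✓
  (8,9) → (φ(8),φ(9)) = (4,8) ∈ E(G2) ✓
All 25 edges of G1 map to edges of G2, and |E(G1)| = |E(G2)| = 25, so φ is a bijection on edges as well as vertices. Hence G1 ≅ G2.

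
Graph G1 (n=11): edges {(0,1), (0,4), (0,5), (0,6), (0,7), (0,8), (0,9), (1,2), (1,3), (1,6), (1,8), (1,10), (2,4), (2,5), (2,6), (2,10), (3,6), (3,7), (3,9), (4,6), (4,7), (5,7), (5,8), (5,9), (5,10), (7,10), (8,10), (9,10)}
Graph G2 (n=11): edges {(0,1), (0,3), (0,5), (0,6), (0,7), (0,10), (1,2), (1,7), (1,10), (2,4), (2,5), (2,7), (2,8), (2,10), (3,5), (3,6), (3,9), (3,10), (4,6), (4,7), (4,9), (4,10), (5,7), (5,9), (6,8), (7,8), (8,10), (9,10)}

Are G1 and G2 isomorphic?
Yes, isomorphic

The graphs are isomorphic.
One valid mapping φ: V(G1) → V(G2): 0→10, 1→0, 2→5, 3→6, 4→9, 5→2, 6→3, 7→4, 8→1, 9→8, 10→7

Verify φ preserves adjacency — for each edge of G1, its image is an edge of G2:
  (0,1) → (φ(0),φ(1)) = (0,10) ∈ E(G2) ✓
  (0,4) → (φ(0),φ(4)) = (9,10) ∈ E(G2) ✓
  (0,5) → (φ(0),φ(5)) = (2,10) ∈ E(G2) ✓
  (0,6) → (φ(0),φ(6)) = (3,10) ∈ E(G2) ✓
  (0,7) → (φ(0),φ(7)) = (4,10) ∈ E(G2) ✓
  (0,8) → (φ(0),φ(8)) = (1,10) ∈ E(G2) ✓
  (0,9) → (φ(0),φ(9)) = (8,10) ∈ E(G2) ✓
  (1,2) → (φ(1),φ(2)) = (0,5) ∈ E(G2) ✓
  (1,3) → (φ(1),φ(3)) = (0,6) ∈ E(G2) ✓
  (1,6) → (φ(1),φ(6)) = (0,3) ∈ E(G2) ✓
  (1,8) → (φ(1),φ(8)) = (0,1) ∈ E(G2) ✓
  (1,10) → (φ(1),φ(10)) = (0,7) ∈ E(G2) ✓
  (2,4) → (φ(2),φ(4)) = (5,9) ∈ E(G2) ✓
  (2,5) → (φ(2),φ(5)) = (2,5) ∈ E(G2) ✓
  (2,6) → (φ(2),φ(6)) = (3,5) ∈ E(G2) ✓
  (2,10) → (φ(2),φ(10)) = (5,7) ∈ E(G2) ✓
  (3,6) → (φ(3),φ(6)) = (3,6) ∈ E(G2) ✓
  (3,7) → (φ(3),φ(7)) = (4,6) ∈ E(G2) ✓
  (3,9) → (φ(3),φ(9)) = (6,8) ∈ E(G2) ✓
  (4,6) → (φ(4),φ(6)) = (3,9) ∈ E(G2) ✓
  (4,7) → (φ(4),φ(7)) = (4,9) ∈ E(G2) ✓
  (5,7) → (φ(5),φ(7)) = (2,4) ∈ E(G2) ✓
  (5,8) → (φ(5),φ(8)) = (1,2) ∈ E(G2) ✓
  (5,9) → (φ(5),φ(9)) = (2,8) ∈ E(G2) ✓
  (5,10) → (φ(5),φ(10)) = (2,7) ∈ E(G2) ✓
  (7,10) → (φ(7),φ(10)) = (4,7) ∈ E(G2) ✓
  (8,10) → (φ(8),φ(10)) = (1,7) ∈ E(G2) ✓
  (9,10) → (φ(9),φ(10)) = (7,8) ∈ E(G2) ✓
All 28 edges of G1 map to edges of G2, and |E(G1)| = |E(G2)| = 28, so φ is a bijection on edges as well as vertices. Hence G1 ≅ G2.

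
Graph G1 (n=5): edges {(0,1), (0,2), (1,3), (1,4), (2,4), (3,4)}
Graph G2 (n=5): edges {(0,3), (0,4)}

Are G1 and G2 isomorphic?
No, not isomorphic

The graphs are NOT isomorphic.

Connected components of G1: 1 component(s) with vertex sets [[0, 1, 2, 3, 4]], sizes [5].
Connected components of G2: 3 component(s) with vertex sets [[1], [2], [0, 3, 4]], sizes [1, 1, 3].
The number of connected components (and the multiset of component sizes) is an isomorphism invariant — an isomorphism maps each component of G1 bijectively onto a component of G2. Since G1 has 1 component(s) and G2 has 3, they cannot be isomorphic.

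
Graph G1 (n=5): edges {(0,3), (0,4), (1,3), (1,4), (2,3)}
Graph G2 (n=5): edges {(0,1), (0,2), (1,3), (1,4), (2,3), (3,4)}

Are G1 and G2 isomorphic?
No, not isomorphic

The graphs are NOT isomorphic.

Counting triangles (3-cliques): G1 has 0, G2 has 1.
Triangle count is an isomorphism invariant, so differing triangle counts rule out isomorphism.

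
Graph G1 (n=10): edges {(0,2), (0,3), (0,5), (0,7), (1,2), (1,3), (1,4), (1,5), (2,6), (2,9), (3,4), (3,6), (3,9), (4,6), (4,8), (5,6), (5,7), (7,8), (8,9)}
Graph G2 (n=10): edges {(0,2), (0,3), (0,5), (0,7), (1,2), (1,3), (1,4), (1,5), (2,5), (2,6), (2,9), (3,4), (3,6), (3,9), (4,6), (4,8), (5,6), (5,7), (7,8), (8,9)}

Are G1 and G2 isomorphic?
No, not isomorphic

The graphs are NOT isomorphic.

Counting edges: G1 has 19 edge(s); G2 has 20 edge(s).
Edge count is an isomorphism invariant (a bijection on vertices induces a bijection on edges), so differing edge counts rule out isomorphism.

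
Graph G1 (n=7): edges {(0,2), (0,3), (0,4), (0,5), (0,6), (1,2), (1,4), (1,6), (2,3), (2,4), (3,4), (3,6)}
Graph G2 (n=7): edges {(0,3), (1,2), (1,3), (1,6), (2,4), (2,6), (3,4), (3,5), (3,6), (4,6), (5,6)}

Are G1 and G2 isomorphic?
No, not isomorphic

The graphs are NOT isomorphic.

Counting triangles (3-cliques): G1 has 6, G2 has 5.
Triangle count is an isomorphism invariant, so differing triangle counts rule out isomorphism.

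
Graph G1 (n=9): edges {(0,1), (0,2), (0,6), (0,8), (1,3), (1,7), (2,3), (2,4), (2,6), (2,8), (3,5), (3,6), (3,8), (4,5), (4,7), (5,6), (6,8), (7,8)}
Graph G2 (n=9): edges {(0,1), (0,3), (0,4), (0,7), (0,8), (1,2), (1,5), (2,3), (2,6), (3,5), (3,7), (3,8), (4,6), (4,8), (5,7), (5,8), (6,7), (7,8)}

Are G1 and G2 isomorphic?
Yes, isomorphic

The graphs are isomorphic.
One valid mapping φ: V(G1) → V(G2): 0→5, 1→1, 2→7, 3→0, 4→6, 5→4, 6→8, 7→2, 8→3

Verify φ preserves adjacency — for each edge of G1, its image is an edge of G2:
  (0,1) → (φ(0),φ(1)) = (1,5) ∈ E(G2) ✓
  (0,2) → (φ(0),φ(2)) = (5,7) ∈ E(G2) ✓
  (0,6) → (φ(0),φ(6)) = (5,8) ∈ E(G2) ✓
  (0,8) → (φ(0),φ(8)) = (3,5) ∈ E(G2) ✓
  (1,3) → (φ(1),φ(3)) = (0,1) ∈ E(G2) ✓
  (1,7) → (φ(1),φ(7)) = (1,2) ∈ E(G2) ✓
  (2,3) → (φ(2),φ(3)) = (0,7) ∈ E(G2) ✓
  (2,4) → (φ(2),φ(4)) = (6,7) ∈ E(G2) ✓
  (2,6) → (φ(2),φ(6)) = (7,8) ∈ E(G2) ✓
  (2,8) → (φ(2),φ(8)) = (3,7) ∈ E(G2) ✓
  (3,5) → (φ(3),φ(5)) = (0,4) ∈ E(G2) ✓
  (3,6) → (φ(3),φ(6)) = (0,8) ∈ E(G2) ✓
  (3,8) → (φ(3),φ(8)) = (0,3) ∈ E(G2) ✓
  (4,5) → (φ(4),φ(5)) = (4,6) ∈ E(G2) ✓
  (4,7) → (φ(4),φ(7)) = (2,6) ∈ E(G2) ✓
  (5,6) → (φ(5),φ(6)) = (4,8) ∈ E(G2) ✓
  (6,8) → (φ(6),φ(8)) = (3,8) ∈ E(G2) ✓
  (7,8) → (φ(7),φ(8)) = (2,3) ∈ E(G2) ✓
All 18 edges of G1 map to edges of G2, and |E(G1)| = |E(G2)| = 18, so φ is a bijection on edges as well as vertices. Hence G1 ≅ G2.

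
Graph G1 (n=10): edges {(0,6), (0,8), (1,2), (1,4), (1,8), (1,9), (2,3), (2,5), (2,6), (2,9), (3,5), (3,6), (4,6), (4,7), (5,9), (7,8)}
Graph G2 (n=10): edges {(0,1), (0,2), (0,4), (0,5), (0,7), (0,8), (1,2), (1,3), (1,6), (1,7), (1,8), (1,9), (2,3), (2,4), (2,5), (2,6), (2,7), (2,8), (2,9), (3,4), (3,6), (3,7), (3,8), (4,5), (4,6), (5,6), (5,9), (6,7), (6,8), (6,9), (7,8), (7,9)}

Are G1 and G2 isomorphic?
No, not isomorphic

The graphs are NOT isomorphic.

Degrees in G1: deg(0)=2, deg(1)=4, deg(2)=5, deg(3)=3, deg(4)=3, deg(5)=3, deg(6)=4, deg(7)=2, deg(8)=3, deg(9)=3.
Sorted degree sequence of G1: [5, 4, 4, 3, 3, 3, 3, 3, 2, 2].
Degrees in G2: deg(0)=6, deg(1)=7, deg(2)=9, deg(3)=6, deg(4)=5, deg(5)=5, deg(6)=8, deg(7)=7, deg(8)=6, deg(9)=5.
Sorted degree sequence of G2: [9, 8, 7, 7, 6, 6, 6, 5, 5, 5].
The (sorted) degree sequence is an isomorphism invariant, so since G1 and G2 have different degree sequences they cannot be isomorphic.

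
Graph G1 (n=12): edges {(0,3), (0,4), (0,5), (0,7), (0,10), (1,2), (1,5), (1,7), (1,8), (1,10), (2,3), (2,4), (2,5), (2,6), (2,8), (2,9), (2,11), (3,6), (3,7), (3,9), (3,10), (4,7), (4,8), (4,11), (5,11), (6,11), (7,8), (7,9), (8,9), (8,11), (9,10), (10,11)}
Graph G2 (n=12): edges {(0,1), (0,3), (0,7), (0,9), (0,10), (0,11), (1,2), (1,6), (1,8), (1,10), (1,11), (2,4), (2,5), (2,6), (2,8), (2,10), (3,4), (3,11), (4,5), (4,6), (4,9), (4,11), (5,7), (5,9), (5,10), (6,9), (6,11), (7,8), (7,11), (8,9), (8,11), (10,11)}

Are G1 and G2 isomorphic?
Yes, isomorphic

The graphs are isomorphic.
One valid mapping φ: V(G1) → V(G2): 0→5, 1→8, 2→11, 3→4, 4→10, 5→7, 6→3, 7→2, 8→1, 9→6, 10→9, 11→0

Verify φ preserves adjacency — for each edge of G1, its image is an edge of G2:
  (0,3) → (φ(0),φ(3)) = (4,5) ∈ E(G2) ✓
  (0,4) → (φ(0),φ(4)) = (5,10) ∈ E(G2) ✓
  (0,5) → (φ(0),φ(5)) = (5,7) ∈ E(G2) ✓
  (0,7) → (φ(0),φ(7)) = (2,5) ∈ E(G2) ✓
  (0,10) → (φ(0),φ(10)) = (5,9) ∈ E(G2) ✓
  (1,2) → (φ(1),φ(2)) = (8,11) ∈ E(G2) ✓
  (1,5) → (φ(1),φ(5)) = (7,8) ∈ E(G2) ✓
  (1,7) → (φ(1),φ(7)) = (2,8) ∈ E(G2) ✓
  (1,8) → (φ(1),φ(8)) = (1,8) ∈ E(G2) ✓
  (1,10) → (φ(1),φ(10)) = (8,9) ∈ E(G2) ✓
  (2,3) → (φ(2),φ(3)) = (4,11) ∈ E(G2) ✓
  (2,4) → (φ(2),φ(4)) = (10,11) ∈ E(G2) ✓
  (2,5) → (φ(2),φ(5)) = (7,11) ∈ E(G2) ✓
  (2,6) → (φ(2),φ(6)) = (3,11) ∈ E(G2) ✓
  (2,8) → (φ(2),φ(8)) = (1,11) ∈ E(G2) ✓
  (2,9) → (φ(2),φ(9)) = (6,11) ∈ E(G2) ✓
  (2,11) → (φ(2),φ(11)) = (0,11) ∈ E(G2) ✓
  (3,6) → (φ(3),φ(6)) = (3,4) ∈ E(G2) ✓
  (3,7) → (φ(3),φ(7)) = (2,4) ∈ E(G2) ✓
  (3,9) → (φ(3),φ(9)) = (4,6) ∈ E(G2) ✓
  (3,10) → (φ(3),φ(10)) = (4,9) ∈ E(G2) ✓
  (4,7) → (φ(4),φ(7)) = (2,10) ∈ E(G2) ✓
  (4,8) → (φ(4),φ(8)) = (1,10) ∈ E(G2) ✓
  (4,11) → (φ(4),φ(11)) = (0,10) ∈ E(G2) ✓
  (5,11) → (φ(5),φ(11)) = (0,7) ∈ E(G2) ✓
  (6,11) → (φ(6),φ(11)) = (0,3) ∈ E(G2) ✓
  (7,8) → (φ(7),φ(8)) = (1,2) ∈ E(G2) ✓
  (7,9) → (φ(7),φ(9)) = (2,6) ∈ E(G2) ✓
  (8,9) → (φ(8),φ(9)) = (1,6) ∈ E(G2) ✓
  (8,11) → (φ(8),φ(11)) = (0,1) ∈ E(G2) ✓
  (9,10) → (φ(9),φ(10)) = (6,9) ∈ E(G2) ✓
  (10,11) → (φ(10),φ(11)) = (0,9) ∈ E(G2) ✓
All 32 edges of G1 map to edges of G2, and |E(G1)| = |E(G2)| = 32, so φ is a bijection on edges as well as vertices. Hence G1 ≅ G2.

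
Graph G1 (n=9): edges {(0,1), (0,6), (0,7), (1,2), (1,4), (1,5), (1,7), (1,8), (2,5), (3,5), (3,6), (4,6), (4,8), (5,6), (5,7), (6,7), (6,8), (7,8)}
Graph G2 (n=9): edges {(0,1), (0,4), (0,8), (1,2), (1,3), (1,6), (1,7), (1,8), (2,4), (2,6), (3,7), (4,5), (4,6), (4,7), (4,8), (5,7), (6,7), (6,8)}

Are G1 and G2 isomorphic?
Yes, isomorphic

The graphs are isomorphic.
One valid mapping φ: V(G1) → V(G2): 0→2, 1→4, 2→5, 3→3, 4→0, 5→7, 6→1, 7→6, 8→8

Verify φ preserves adjacency — for each edge of G1, its image is an edge of G2:
  (0,1) → (φ(0),φ(1)) = (2,4) ∈ E(G2) ✓
  (0,6) → (φ(0),φ(6)) = (1,2) ∈ E(G2) ✓
  (0,7) → (φ(0),φ(7)) = (2,6) ∈ E(G2) ✓
  (1,2) → (φ(1),φ(2)) = (4,5) ∈ E(G2) ✓
  (1,4) → (φ(1),φ(4)) = (0,4) ∈ E(G2) ✓
  (1,5) → (φ(1),φ(5)) = (4,7) ∈ E(G2) ✓
  (1,7) → (φ(1),φ(7)) = (4,6) ∈ E(G2) ✓
  (1,8) → (φ(1),φ(8)) = (4,8) ∈ E(G2) ✓
  (2,5) → (φ(2),φ(5)) = (5,7) ∈ E(G2) ✓
  (3,5) → (φ(3),φ(5)) = (3,7) ∈ E(G2) ✓
  (3,6) → (φ(3),φ(6)) = (1,3) ∈ E(G2) ✓
  (4,6) → (φ(4),φ(6)) = (0,1) ∈ E(G2) ✓
  (4,8) → (φ(4),φ(8)) = (0,8) ∈ E(G2) ✓
  (5,6) → (φ(5),φ(6)) = (1,7) ∈ E(G2) ✓
  (5,7) → (φ(5),φ(7)) = (6,7) ∈ E(G2) ✓
  (6,7) → (φ(6),φ(7)) = (1,6) ∈ E(G2) ✓
  (6,8) → (φ(6),φ(8)) = (1,8) ∈ E(G2) ✓
  (7,8) → (φ(7),φ(8)) = (6,8) ∈ E(G2) ✓
All 18 edges of G1 map to edges of G2, and |E(G1)| = |E(G2)| = 18, so φ is a bijection on edges as well as vertices. Hence G1 ≅ G2.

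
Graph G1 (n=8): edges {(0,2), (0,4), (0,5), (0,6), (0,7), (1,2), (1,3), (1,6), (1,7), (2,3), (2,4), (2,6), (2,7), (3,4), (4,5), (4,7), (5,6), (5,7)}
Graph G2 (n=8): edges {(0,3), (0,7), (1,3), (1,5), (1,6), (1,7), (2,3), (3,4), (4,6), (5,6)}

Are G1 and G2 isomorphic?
No, not isomorphic

The graphs are NOT isomorphic.

Counting triangles (3-cliques): G1 has 13, G2 has 1.
Triangle count is an isomorphism invariant, so differing triangle counts rule out isomorphism.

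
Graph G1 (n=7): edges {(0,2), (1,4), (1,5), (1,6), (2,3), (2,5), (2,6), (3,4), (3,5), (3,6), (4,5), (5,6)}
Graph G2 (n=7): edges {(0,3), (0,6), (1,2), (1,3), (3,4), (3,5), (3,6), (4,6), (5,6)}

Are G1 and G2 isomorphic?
No, not isomorphic

The graphs are NOT isomorphic.

Degrees in G1: deg(0)=1, deg(1)=3, deg(2)=4, deg(3)=4, deg(4)=3, deg(5)=5, deg(6)=4.
Sorted degree sequence of G1: [5, 4, 4, 4, 3, 3, 1].
Degrees in G2: deg(0)=2, deg(1)=2, deg(2)=1, deg(3)=5, deg(4)=2, deg(5)=2, deg(6)=4.
Sorted degree sequence of G2: [5, 4, 2, 2, 2, 2, 1].
The (sorted) degree sequence is an isomorphism invariant, so since G1 and G2 have different degree sequences they cannot be isomorphic.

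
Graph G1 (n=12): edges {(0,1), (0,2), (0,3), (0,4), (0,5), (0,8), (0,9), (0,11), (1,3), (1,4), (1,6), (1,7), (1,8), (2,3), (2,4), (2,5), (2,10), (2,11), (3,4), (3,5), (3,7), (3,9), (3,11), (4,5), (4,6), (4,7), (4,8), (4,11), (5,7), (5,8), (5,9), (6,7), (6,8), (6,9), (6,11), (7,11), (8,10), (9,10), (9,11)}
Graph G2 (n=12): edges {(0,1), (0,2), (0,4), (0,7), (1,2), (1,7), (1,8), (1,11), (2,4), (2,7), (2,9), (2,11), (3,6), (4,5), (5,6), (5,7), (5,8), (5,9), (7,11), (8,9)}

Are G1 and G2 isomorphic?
No, not isomorphic

The graphs are NOT isomorphic.

Counting triangles (3-cliques): G1 has 44, G2 has 9.
Triangle count is an isomorphism invariant, so differing triangle counts rule out isomorphism.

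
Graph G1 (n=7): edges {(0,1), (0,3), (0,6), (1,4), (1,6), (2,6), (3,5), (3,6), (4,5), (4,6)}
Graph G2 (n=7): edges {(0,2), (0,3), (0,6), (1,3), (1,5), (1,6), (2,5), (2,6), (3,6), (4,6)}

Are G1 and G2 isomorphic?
Yes, isomorphic

The graphs are isomorphic.
One valid mapping φ: V(G1) → V(G2): 0→3, 1→0, 2→4, 3→1, 4→2, 5→5, 6→6

Verify φ preserves adjacency — for each edge of G1, its image is an edge of G2:
  (0,1) → (φ(0),φ(1)) = (0,3) ∈ E(G2) ✓
  (0,3) → (φ(0),φ(3)) = (1,3) ∈ E(G2) ✓
  (0,6) → (φ(0),φ(6)) = (3,6) ∈ E(G2) ✓
  (1,4) → (φ(1),φ(4)) = (0,2) ∈ E(G2) ✓
  (1,6) → (φ(1),φ(6)) = (0,6) ∈ E(G2) ✓
  (2,6) → (φ(2),φ(6)) = (4,6) ∈ E(G2) ✓
  (3,5) → (φ(3),φ(5)) = (1,5) ∈ E(G2) ✓
  (3,6) → (φ(3),φ(6)) = (1,6) ∈ E(G2) ✓
  (4,5) → (φ(4),φ(5)) = (2,5) ∈ E(G2) ✓
  (4,6) → (φ(4),φ(6)) = (2,6) ∈ E(G2) ✓
All 10 edges of G1 map to edges of G2, and |E(G1)| = |E(G2)| = 10, so φ is a bijection on edges as well as vertices. Hence G1 ≅ G2.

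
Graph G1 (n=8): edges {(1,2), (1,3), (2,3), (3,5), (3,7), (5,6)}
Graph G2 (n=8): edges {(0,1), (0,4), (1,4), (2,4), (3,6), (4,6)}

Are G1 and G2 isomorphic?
Yes, isomorphic

The graphs are isomorphic.
One valid mapping φ: V(G1) → V(G2): 0→7, 1→1, 2→0, 3→4, 4→5, 5→6, 6→3, 7→2

Verify φ preserves adjacency — for each edge of G1, its image is an edge of G2:
  (1,2) → (φ(1),φ(2)) = (0,1) ∈ E(G2) ✓
  (1,3) → (φ(1),φ(3)) = (1,4) ∈ E(G2) ✓
  (2,3) → (φ(2),φ(3)) = (0,4) ∈ E(G2) ✓
  (3,5) → (φ(3),φ(5)) = (4,6) ∈ E(G2) ✓
  (3,7) → (φ(3),φ(7)) = (2,4) ∈ E(G2) ✓
  (5,6) → (φ(5),φ(6)) = (3,6) ∈ E(G2) ✓
All 6 edges of G1 map to edges of G2, and |E(G1)| = |E(G2)| = 6, so φ is a bijection on edges as well as vertices. Hence G1 ≅ G2.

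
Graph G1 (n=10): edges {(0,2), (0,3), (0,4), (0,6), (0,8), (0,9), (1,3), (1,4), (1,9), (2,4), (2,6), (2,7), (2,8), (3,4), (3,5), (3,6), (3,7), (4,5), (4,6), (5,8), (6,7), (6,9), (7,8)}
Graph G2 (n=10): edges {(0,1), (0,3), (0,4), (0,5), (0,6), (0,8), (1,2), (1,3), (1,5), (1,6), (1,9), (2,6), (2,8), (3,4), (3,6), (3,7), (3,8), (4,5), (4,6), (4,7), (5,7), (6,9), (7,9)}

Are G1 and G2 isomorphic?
Yes, isomorphic

The graphs are isomorphic.
One valid mapping φ: V(G1) → V(G2): 0→3, 1→2, 2→4, 3→1, 4→6, 5→9, 6→0, 7→5, 8→7, 9→8

Verify φ preserves adjacency — for each edge of G1, its image is an edge of G2:
  (0,2) → (φ(0),φ(2)) = (3,4) ∈ E(G2) ✓
  (0,3) → (φ(0),φ(3)) = (1,3) ∈ E(G2) ✓
  (0,4) → (φ(0),φ(4)) = (3,6) ∈ E(G2) ✓
  (0,6) → (φ(0),φ(6)) = (0,3) ∈ E(G2) ✓
  (0,8) → (φ(0),φ(8)) = (3,7) ∈ E(G2) ✓
  (0,9) → (φ(0),φ(9)) = (3,8) ∈ E(G2) ✓
  (1,3) → (φ(1),φ(3)) = (1,2) ∈ E(G2) ✓
  (1,4) → (φ(1),φ(4)) = (2,6) ∈ E(G2) ✓
  (1,9) → (φ(1),φ(9)) = (2,8) ∈ E(G2) ✓
  (2,4) → (φ(2),φ(4)) = (4,6) ∈ E(G2) ✓
  (2,6) → (φ(2),φ(6)) = (0,4) ∈ E(G2) ✓
  (2,7) → (φ(2),φ(7)) = (4,5) ∈ E(G2) ✓
  (2,8) → (φ(2),φ(8)) = (4,7) ∈ E(G2) ✓
  (3,4) → (φ(3),φ(4)) = (1,6) ∈ E(G2) ✓
  (3,5) → (φ(3),φ(5)) = (1,9) ∈ E(G2) ✓
  (3,6) → (φ(3),φ(6)) = (0,1) ∈ E(G2) ✓
  (3,7) → (φ(3),φ(7)) = (1,5) ∈ E(G2) ✓
  (4,5) → (φ(4),φ(5)) = (6,9) ∈ E(G2) ✓
  (4,6) → (φ(4),φ(6)) = (0,6) ∈ E(G2) ✓
  (5,8) → (φ(5),φ(8)) = (7,9) ∈ E(G2) ✓
  (6,7) → (φ(6),φ(7)) = (0,5) ∈ E(G2) ✓
  (6,9) → (φ(6),φ(9)) = (0,8) ∈ E(G2) ✓
  (7,8) → (φ(7),φ(8)) = (5,7) ∈ E(G2) ✓
All 23 edges of G1 map to edges of G2, and |E(G1)| = |E(G2)| = 23, so φ is a bijection on edges as well as vertices. Hence G1 ≅ G2.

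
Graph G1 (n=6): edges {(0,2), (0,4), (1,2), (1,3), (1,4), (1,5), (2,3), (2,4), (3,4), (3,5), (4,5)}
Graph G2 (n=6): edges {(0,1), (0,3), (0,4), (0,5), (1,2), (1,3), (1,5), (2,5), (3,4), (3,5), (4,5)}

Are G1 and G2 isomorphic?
Yes, isomorphic

The graphs are isomorphic.
One valid mapping φ: V(G1) → V(G2): 0→2, 1→0, 2→1, 3→3, 4→5, 5→4

Verify φ preserves adjacency — for each edge of G1, its image is an edge of G2:
  (0,2) → (φ(0),φ(2)) = (1,2) ∈ E(G2) ✓
  (0,4) → (φ(0),φ(4)) = (2,5) ∈ E(G2) ✓
  (1,2) → (φ(1),φ(2)) = (0,1) ∈ E(G2) ✓
  (1,3) → (φ(1),φ(3)) = (0,3) ∈ E(G2) ✓
  (1,4) → (φ(1),φ(4)) = (0,5) ∈ E(G2) ✓
  (1,5) → (φ(1),φ(5)) = (0,4) ∈ E(G2) ✓
  (2,3) → (φ(2),φ(3)) = (1,3) ∈ E(G2) ✓
  (2,4) → (φ(2),φ(4)) = (1,5) ∈ E(G2) ✓
  (3,4) → (φ(3),φ(4)) = (3,5) ∈ E(G2) ✓
  (3,5) → (φ(3),φ(5)) = (3,4) ∈ E(G2) ✓
  (4,5) → (φ(4),φ(5)) = (4,5) ∈ E(G2) ✓
All 11 edges of G1 map to edges of G2, and |E(G1)| = |E(G2)| = 11, so φ is a bijection on edges as well as vertices. Hence G1 ≅ G2.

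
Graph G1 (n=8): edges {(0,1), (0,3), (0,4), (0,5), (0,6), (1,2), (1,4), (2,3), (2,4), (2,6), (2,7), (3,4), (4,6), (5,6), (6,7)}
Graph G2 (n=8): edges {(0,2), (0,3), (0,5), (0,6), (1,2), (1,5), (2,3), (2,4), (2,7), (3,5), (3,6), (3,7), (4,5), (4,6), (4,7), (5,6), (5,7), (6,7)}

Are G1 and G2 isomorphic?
No, not isomorphic

The graphs are NOT isomorphic.

Counting triangles (3-cliques): G1 has 8, G2 has 13.
Triangle count is an isomorphism invariant, so differing triangle counts rule out isomorphism.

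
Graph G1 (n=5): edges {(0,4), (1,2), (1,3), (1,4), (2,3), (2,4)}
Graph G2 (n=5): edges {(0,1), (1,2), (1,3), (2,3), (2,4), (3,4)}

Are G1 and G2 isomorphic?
Yes, isomorphic

The graphs are isomorphic.
One valid mapping φ: V(G1) → V(G2): 0→0, 1→2, 2→3, 3→4, 4→1

Verify φ preserves adjacency — for each edge of G1, its image is an edge of G2:
  (0,4) → (φ(0),φ(4)) = (0,1) ∈ E(G2) ✓
  (1,2) → (φ(1),φ(2)) = (2,3) ∈ E(G2) ✓
  (1,3) → (φ(1),φ(3)) = (2,4) ∈ E(G2) ✓
  (1,4) → (φ(1),φ(4)) = (1,2) ∈ E(G2) ✓
  (2,3) → (φ(2),φ(3)) = (3,4) ∈ E(G2) ✓
  (2,4) → (φ(2),φ(4)) = (1,3) ∈ E(G2) ✓
All 6 edges of G1 map to edges of G2, and |E(G1)| = |E(G2)| = 6, so φ is a bijection on edges as well as vertices. Hence G1 ≅ G2.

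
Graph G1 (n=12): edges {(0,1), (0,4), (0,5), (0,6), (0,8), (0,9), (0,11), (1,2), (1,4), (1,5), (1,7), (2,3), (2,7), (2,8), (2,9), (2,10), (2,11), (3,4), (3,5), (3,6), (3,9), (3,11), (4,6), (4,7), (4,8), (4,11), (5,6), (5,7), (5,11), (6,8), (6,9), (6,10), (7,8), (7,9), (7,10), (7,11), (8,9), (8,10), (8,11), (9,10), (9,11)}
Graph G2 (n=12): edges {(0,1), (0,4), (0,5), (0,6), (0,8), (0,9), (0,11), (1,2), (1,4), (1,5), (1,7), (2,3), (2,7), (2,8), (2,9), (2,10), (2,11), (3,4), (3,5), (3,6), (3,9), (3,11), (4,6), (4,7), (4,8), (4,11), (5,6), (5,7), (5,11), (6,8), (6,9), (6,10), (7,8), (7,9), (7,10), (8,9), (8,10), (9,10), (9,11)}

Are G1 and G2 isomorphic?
No, not isomorphic

The graphs are NOT isomorphic.

Counting edges: G1 has 41 edge(s); G2 has 39 edge(s).
Edge count is an isomorphism invariant (a bijection on vertices induces a bijection on edges), so differing edge counts rule out isomorphism.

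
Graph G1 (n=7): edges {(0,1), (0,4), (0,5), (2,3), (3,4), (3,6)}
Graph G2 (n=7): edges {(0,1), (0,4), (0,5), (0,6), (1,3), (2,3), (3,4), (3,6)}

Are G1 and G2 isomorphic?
No, not isomorphic

The graphs are NOT isomorphic.

Counting edges: G1 has 6 edge(s); G2 has 8 edge(s).
Edge count is an isomorphism invariant (a bijection on vertices induces a bijection on edges), so differing edge counts rule out isomorphism.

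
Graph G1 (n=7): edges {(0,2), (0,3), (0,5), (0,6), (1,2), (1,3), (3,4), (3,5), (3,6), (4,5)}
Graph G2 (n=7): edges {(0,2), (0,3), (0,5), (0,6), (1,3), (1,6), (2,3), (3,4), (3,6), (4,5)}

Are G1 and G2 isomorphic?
Yes, isomorphic

The graphs are isomorphic.
One valid mapping φ: V(G1) → V(G2): 0→0, 1→4, 2→5, 3→3, 4→1, 5→6, 6→2

Verify φ preserves adjacency — for each edge of G1, its image is an edge of G2:
  (0,2) → (φ(0),φ(2)) = (0,5) ∈ E(G2) ✓
  (0,3) → (φ(0),φ(3)) = (0,3) ∈ E(G2) ✓
  (0,5) → (φ(0),φ(5)) = (0,6) ∈ E(G2) ✓
  (0,6) → (φ(0),φ(6)) = (0,2) ∈ E(G2) ✓
  (1,2) → (φ(1),φ(2)) = (4,5) ∈ E(G2) ✓
  (1,3) → (φ(1),φ(3)) = (3,4) ∈ E(G2) ✓
  (3,4) → (φ(3),φ(4)) = (1,3) ∈ E(G2) ✓
  (3,5) → (φ(3),φ(5)) = (3,6) ∈ E(G2) ✓
  (3,6) → (φ(3),φ(6)) = (2,3) ∈ E(G2) ✓
  (4,5) → (φ(4),φ(5)) = (1,6) ∈ E(G2) ✓
All 10 edges of G1 map to edges of G2, and |E(G1)| = |E(G2)| = 10, so φ is a bijection on edges as well as vertices. Hence G1 ≅ G2.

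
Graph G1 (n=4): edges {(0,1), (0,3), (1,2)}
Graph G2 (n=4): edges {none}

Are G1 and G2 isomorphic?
No, not isomorphic

The graphs are NOT isomorphic.

Connected components of G1: 1 component(s) with vertex sets [[0, 1, 2, 3]], sizes [4].
Connected components of G2: 4 component(s) with vertex sets [[0], [1], [2], [3]], sizes [1, 1, 1, 1].
The number of connected components (and the multiset of component sizes) is an isomorphism invariant — an isomorphism maps each component of G1 bijectively onto a component of G2. Since G1 has 1 component(s) and G2 has 4, they cannot be isomorphic.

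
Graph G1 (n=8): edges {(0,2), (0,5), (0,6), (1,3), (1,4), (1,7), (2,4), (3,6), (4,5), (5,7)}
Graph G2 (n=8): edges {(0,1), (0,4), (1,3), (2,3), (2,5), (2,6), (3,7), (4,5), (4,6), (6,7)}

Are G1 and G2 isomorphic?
Yes, isomorphic

The graphs are isomorphic.
One valid mapping φ: V(G1) → V(G2): 0→4, 1→3, 2→5, 3→1, 4→2, 5→6, 6→0, 7→7

Verify φ preserves adjacency — for each edge of G1, its image is an edge of G2:
  (0,2) → (φ(0),φ(2)) = (4,5) ∈ E(G2) ✓
  (0,5) → (φ(0),φ(5)) = (4,6) ∈ E(G2) ✓
  (0,6) → (φ(0),φ(6)) = (0,4) ∈ E(G2) ✓
  (1,3) → (φ(1),φ(3)) = (1,3) ∈ E(G2) ✓
  (1,4) → (φ(1),φ(4)) = (2,3) ∈ E(G2) ✓
  (1,7) → (φ(1),φ(7)) = (3,7) ∈ E(G2) ✓
  (2,4) → (φ(2),φ(4)) = (2,5) ∈ E(G2) ✓
  (3,6) → (φ(3),φ(6)) = (0,1) ∈ E(G2) ✓
  (4,5) → (φ(4),φ(5)) = (2,6) ∈ E(G2) ✓
  (5,7) → (φ(5),φ(7)) = (6,7) ∈ E(G2) ✓
All 10 edges of G1 map to edges of G2, and |E(G1)| = |E(G2)| = 10, so φ is a bijection on edges as well as vertices. Hence G1 ≅ G2.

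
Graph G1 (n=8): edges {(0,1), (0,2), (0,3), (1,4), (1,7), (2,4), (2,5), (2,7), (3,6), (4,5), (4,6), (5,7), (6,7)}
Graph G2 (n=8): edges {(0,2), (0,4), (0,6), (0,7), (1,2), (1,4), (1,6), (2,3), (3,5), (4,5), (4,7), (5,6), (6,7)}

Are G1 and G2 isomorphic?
Yes, isomorphic

The graphs are isomorphic.
One valid mapping φ: V(G1) → V(G2): 0→2, 1→1, 2→0, 3→3, 4→6, 5→7, 6→5, 7→4

Verify φ preserves adjacency — for each edge of G1, its image is an edge of G2:
  (0,1) → (φ(0),φ(1)) = (1,2) ∈ E(G2) ✓
  (0,2) → (φ(0),φ(2)) = (0,2) ∈ E(G2) ✓
  (0,3) → (φ(0),φ(3)) = (2,3) ∈ E(G2) ✓
  (1,4) → (φ(1),φ(4)) = (1,6) ∈ E(G2) ✓
  (1,7) → (φ(1),φ(7)) = (1,4) ∈ E(G2) ✓
  (2,4) → (φ(2),φ(4)) = (0,6) ∈ E(G2) ✓
  (2,5) → (φ(2),φ(5)) = (0,7) ∈ E(G2) ✓
  (2,7) → (φ(2),φ(7)) = (0,4) ∈ E(G2) ✓
  (3,6) → (φ(3),φ(6)) = (3,5) ∈ E(G2) ✓
  (4,5) → (φ(4),φ(5)) = (6,7) ∈ E(G2) ✓
  (4,6) → (φ(4),φ(6)) = (5,6) ∈ E(G2) ✓
  (5,7) → (φ(5),φ(7)) = (4,7) ∈ E(G2) ✓
  (6,7) → (φ(6),φ(7)) = (4,5) ∈ E(G2) ✓
All 13 edges of G1 map to edges of G2, and |E(G1)| = |E(G2)| = 13, so φ is a bijection on edges as well as vertices. Hence G1 ≅ G2.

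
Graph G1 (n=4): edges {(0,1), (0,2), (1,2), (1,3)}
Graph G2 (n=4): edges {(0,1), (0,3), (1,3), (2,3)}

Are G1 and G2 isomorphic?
Yes, isomorphic

The graphs are isomorphic.
One valid mapping φ: V(G1) → V(G2): 0→1, 1→3, 2→0, 3→2

Verify φ preserves adjacency — for each edge of G1, its image is an edge of G2:
  (0,1) → (φ(0),φ(1)) = (1,3) ∈ E(G2) ✓
  (0,2) → (φ(0),φ(2)) = (0,1) ∈ E(G2) ✓
  (1,2) → (φ(1),φ(2)) = (0,3) ∈ E(G2) ✓
  (1,3) → (φ(1),φ(3)) = (2,3) ∈ E(G2) ✓
All 4 edges of G1 map to edges of G2, and |E(G1)| = |E(G2)| = 4, so φ is a bijection on edges as well as vertices. Hence G1 ≅ G2.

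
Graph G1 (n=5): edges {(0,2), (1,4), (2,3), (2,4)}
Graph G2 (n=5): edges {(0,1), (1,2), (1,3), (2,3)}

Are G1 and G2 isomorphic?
No, not isomorphic

The graphs are NOT isomorphic.

Counting triangles (3-cliques): G1 has 0, G2 has 1.
Triangle count is an isomorphism invariant, so differing triangle counts rule out isomorphism.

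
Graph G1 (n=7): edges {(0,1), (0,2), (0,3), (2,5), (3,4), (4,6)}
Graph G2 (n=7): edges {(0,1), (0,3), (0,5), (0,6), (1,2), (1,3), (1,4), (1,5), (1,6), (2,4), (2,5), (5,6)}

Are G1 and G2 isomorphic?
No, not isomorphic

The graphs are NOT isomorphic.

Counting triangles (3-cliques): G1 has 0, G2 has 7.
Triangle count is an isomorphism invariant, so differing triangle counts rule out isomorphism.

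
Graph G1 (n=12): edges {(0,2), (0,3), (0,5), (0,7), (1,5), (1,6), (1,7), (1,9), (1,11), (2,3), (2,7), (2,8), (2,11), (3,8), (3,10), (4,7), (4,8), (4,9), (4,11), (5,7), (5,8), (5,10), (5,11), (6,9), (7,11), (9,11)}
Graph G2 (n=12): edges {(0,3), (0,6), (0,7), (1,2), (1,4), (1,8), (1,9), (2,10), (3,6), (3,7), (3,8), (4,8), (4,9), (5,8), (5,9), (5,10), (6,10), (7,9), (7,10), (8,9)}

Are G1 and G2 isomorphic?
No, not isomorphic

The graphs are NOT isomorphic.

Connected components of G1: 1 component(s) with vertex sets [[0, 1, 2, 3, 4, 5, 6, 7, 8, 9, 10, 11]], sizes [12].
Connected components of G2: 2 component(s) with vertex sets [[11], [0, 1, 2, 3, 4, 5, 6, 7, 8, 9, 10]], sizes [1, 11].
The number of connected components (and the multiset of component sizes) is an isomorphism invariant — an isomorphism maps each component of G1 bijectively onto a component of G2. Since G1 has 1 component(s) and G2 has 2, they cannot be isomorphic.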